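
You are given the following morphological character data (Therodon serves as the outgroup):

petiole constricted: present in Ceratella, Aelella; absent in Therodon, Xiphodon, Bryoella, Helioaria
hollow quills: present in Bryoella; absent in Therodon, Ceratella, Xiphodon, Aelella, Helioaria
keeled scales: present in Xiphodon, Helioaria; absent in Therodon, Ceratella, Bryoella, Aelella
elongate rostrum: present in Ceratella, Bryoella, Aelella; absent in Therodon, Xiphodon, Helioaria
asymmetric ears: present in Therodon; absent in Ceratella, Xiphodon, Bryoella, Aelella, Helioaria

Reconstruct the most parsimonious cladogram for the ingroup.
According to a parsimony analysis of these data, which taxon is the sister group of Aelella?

Character polarity is set by the outgroup: the derived state is whichever differs from the outgroup's state, so for asymmetric ears the derived state is 'absent', and for the remaining characters it is 'present'.
petiole constricted (derived state 'present') is shared by Aelella and Ceratella — a synapomorphy uniting that clade.
hollow quills: derived state 'present' in Bryoella only — an autapomorphy, so it tells us nothing about relationships among taxa.
Only Helioaria and Xiphodon show the derived state 'present' for keeled scales, supporting them as a clade.
elongate rostrum: derived state 'present' in Aelella, Bryoella, and Ceratella only — synapomorphy for {Aelella, Bryoella, Ceratella}.
asymmetric ears (derived state 'absent') is shared by all ingroup taxa — unites the whole ingroup.
Most parsimonious ingroup topology: (((Ceratella,Aelella),Bryoella),(Xiphodon,Helioaria)).
Aelella and Ceratella form a cherry on this tree, so they are sister taxa.

Ceratella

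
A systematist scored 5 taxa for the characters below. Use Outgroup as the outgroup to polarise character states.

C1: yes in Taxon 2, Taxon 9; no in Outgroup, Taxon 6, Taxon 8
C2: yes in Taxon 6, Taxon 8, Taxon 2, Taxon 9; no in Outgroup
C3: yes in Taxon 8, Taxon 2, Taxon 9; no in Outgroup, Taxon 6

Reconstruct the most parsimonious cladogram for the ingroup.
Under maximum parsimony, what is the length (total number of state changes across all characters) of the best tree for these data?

The outgroup has state 'no' for every character, so 'yes' is the derived state throughout.
C1 (derived state 'yes') is shared by Taxon 2 and Taxon 9 — a synapomorphy uniting that clade.
All ingroup taxa share the derived state 'yes' for C2; it defines the ingroup but does not resolve relationships within it.
Only Taxon 2, Taxon 8, and Taxon 9 show the derived state 'yes' for C3, supporting them as a clade.
Most parsimonious ingroup topology: (Taxon 6,(Taxon 8,(Taxon 2,Taxon 9))).
Changes per character on this tree: C1: 1; C2: 1; C3: 1.
Total = 3.

3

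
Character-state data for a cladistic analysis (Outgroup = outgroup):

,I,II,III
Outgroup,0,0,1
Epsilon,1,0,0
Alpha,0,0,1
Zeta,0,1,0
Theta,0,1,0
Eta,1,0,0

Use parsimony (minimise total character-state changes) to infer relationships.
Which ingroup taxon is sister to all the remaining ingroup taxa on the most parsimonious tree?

Character polarity is set by the outgroup: the derived state is whichever differs from the outgroup's state, so for III the derived state is '0', and for the remaining characters it is '1'.
I: derived state '1' in Epsilon and Eta only — synapomorphy for {Epsilon, Eta}.
II: derived state '1' in Theta and Zeta only — synapomorphy for {Theta, Zeta}.
III (derived state '0') is shared by Epsilon, Eta, Theta, and Zeta — a synapomorphy uniting that clade.
Most parsimonious ingroup topology: (((Epsilon,Eta),(Zeta,Theta)),Alpha).
Alpha is sister to the clade containing all other ingroup taxa, so it is the earliest-diverging (most basal) ingroup lineage.

Alpha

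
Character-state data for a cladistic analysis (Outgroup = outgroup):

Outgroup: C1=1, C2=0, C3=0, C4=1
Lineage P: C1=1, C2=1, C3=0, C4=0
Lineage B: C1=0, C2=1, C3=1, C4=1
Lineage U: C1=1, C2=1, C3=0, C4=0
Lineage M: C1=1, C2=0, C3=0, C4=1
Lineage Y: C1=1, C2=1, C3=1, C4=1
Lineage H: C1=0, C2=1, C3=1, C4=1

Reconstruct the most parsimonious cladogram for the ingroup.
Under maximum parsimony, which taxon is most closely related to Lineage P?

Lineage U

Character polarity is set by the outgroup: the derived state is whichever differs from the outgroup's state, so for C1, C4 the derived state is '0', and for the remaining characters it is '1'.
C1: derived state '0' in Lineage B and Lineage H only — synapomorphy for {Lineage B, Lineage H}.
Only Lineage B, Lineage H, Lineage P, Lineage U, and Lineage Y show the derived state '1' for C2, supporting them as a clade.
Only Lineage B, Lineage H, and Lineage Y show the derived state '1' for C3, supporting them as a clade.
C4 (derived state '0') is shared by Lineage P and Lineage U — a synapomorphy uniting that clade.
Most parsimonious ingroup topology: (((Lineage P,Lineage U),((Lineage B,Lineage H),Lineage Y)),Lineage M).
Lineage P and Lineage U form a cherry on this tree, so they are sister taxa.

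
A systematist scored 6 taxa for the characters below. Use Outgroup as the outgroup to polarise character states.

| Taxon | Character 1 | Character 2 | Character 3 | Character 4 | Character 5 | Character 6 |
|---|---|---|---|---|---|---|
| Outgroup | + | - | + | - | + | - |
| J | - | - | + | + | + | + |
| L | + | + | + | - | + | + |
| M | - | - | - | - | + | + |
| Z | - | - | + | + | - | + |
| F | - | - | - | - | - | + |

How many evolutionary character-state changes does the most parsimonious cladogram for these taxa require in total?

Character polarity is set by the outgroup: the derived state is whichever differs from the outgroup's state, so for Character 1, Character 3, Character 5 the derived state is '-', and for the remaining characters it is '+'.
Character 1 (derived state '-') is shared by F, J, M, and Z — a synapomorphy uniting that clade.
Character 2 (derived state '+') is unique to L (autapomorphy; uninformative for grouping).
Only F and M show the derived state '-' for Character 3, supporting them as a clade.
Only J and Z show the derived state '+' for Character 4, supporting them as a clade.
Character 5 (state '-') occurs in F and Z but conflicts with the nesting implied by the other characters — most parsimoniously interpreted as homoplasy.
Character 6 (derived state '+') is shared by all ingroup taxa — unites the whole ingroup.
Most parsimonious ingroup topology: (((J,Z),(M,F)),L).
Changes per character on this tree: Character 1: 1; Character 2: 1; Character 3: 1; Character 4: 1; Character 5: 2; Character 6: 1.
Total = 7.

7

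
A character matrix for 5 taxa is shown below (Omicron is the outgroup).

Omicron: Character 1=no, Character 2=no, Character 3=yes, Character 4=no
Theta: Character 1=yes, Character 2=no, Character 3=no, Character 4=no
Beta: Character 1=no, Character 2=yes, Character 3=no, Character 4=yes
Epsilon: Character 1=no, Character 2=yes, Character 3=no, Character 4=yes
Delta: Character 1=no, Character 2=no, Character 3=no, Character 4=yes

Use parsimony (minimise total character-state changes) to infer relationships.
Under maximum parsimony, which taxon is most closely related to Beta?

Epsilon

Character polarity is set by the outgroup: the derived state is whichever differs from the outgroup's state, so for Character 3 the derived state is 'no', and for the remaining characters it is 'yes'.
Character 1 (derived state 'yes') is unique to Theta (autapomorphy; uninformative for grouping).
Character 2 (derived state 'yes') is shared by Beta and Epsilon — a synapomorphy uniting that clade.
All ingroup taxa share the derived state 'no' for Character 3; it defines the ingroup but does not resolve relationships within it.
Only Beta, Delta, and Epsilon show the derived state 'yes' for Character 4, supporting them as a clade.
Most parsimonious ingroup topology: ((Delta,(Epsilon,Beta)),Theta).
Beta and Epsilon form a cherry on this tree, so they are sister taxa.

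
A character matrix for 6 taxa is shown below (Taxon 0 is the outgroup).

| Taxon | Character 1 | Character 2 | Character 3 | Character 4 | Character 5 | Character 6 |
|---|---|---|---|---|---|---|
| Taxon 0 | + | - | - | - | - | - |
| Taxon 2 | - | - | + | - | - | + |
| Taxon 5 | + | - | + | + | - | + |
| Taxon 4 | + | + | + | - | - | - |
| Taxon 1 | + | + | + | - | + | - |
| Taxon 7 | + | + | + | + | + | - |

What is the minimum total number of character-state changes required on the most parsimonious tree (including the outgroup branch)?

7

Character polarity is set by the outgroup: the derived state is whichever differs from the outgroup's state, so for Character 1 the derived state is '-', and for the remaining characters it is '+'.
Character 1 (derived state '-') is unique to Taxon 2 (autapomorphy; uninformative for grouping).
Only Taxon 1, Taxon 4, and Taxon 7 show the derived state '+' for Character 2, supporting them as a clade.
Character 3 (derived state '+') is shared by all ingroup taxa — unites the whole ingroup.
Character 4 groups Taxon 5 and Taxon 7, which is incompatible with the clades supported by the remaining characters; treating it as convergent (homoplasy) costs fewer steps than any alternative tree.
Character 5: derived state '+' in Taxon 1 and Taxon 7 only — synapomorphy for {Taxon 1, Taxon 7}.
Character 6: derived state '+' in Taxon 2 and Taxon 5 only — synapomorphy for {Taxon 2, Taxon 5}.
Most parsimonious ingroup topology: ((Taxon 2,Taxon 5),(Taxon 4,(Taxon 1,Taxon 7))).
Changes per character on this tree: Character 1: 1; Character 2: 1; Character 3: 1; Character 4: 2; Character 5: 1; Character 6: 1.
Total = 7.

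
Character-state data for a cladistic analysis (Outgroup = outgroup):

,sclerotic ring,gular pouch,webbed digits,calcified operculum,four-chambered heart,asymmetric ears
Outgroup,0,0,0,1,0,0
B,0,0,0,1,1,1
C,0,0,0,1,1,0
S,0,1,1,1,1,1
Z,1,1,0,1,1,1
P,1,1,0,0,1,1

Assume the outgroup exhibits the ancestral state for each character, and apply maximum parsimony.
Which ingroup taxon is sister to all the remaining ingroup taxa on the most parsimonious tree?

C

Character polarity is set by the outgroup: the derived state is whichever differs from the outgroup's state, so for calcified operculum the derived state is '0', and for the remaining characters it is '1'.
sclerotic ring (derived state '1') is shared by P and Z — a synapomorphy uniting that clade.
gular pouch (derived state '1') is shared by P, S, and Z — a synapomorphy uniting that clade.
webbed digits (derived state '1') is unique to S (autapomorphy; uninformative for grouping).
calcified operculum (derived state '0') is unique to P (autapomorphy; uninformative for grouping).
All ingroup taxa share the derived state '1' for four-chambered heart; it defines the ingroup but does not resolve relationships within it.
Only B, P, S, and Z show the derived state '1' for asymmetric ears, supporting them as a clade.
Most parsimonious ingroup topology: ((B,(S,(Z,P))),C).
C is sister to the clade containing all other ingroup taxa, so it is the earliest-diverging (most basal) ingroup lineage.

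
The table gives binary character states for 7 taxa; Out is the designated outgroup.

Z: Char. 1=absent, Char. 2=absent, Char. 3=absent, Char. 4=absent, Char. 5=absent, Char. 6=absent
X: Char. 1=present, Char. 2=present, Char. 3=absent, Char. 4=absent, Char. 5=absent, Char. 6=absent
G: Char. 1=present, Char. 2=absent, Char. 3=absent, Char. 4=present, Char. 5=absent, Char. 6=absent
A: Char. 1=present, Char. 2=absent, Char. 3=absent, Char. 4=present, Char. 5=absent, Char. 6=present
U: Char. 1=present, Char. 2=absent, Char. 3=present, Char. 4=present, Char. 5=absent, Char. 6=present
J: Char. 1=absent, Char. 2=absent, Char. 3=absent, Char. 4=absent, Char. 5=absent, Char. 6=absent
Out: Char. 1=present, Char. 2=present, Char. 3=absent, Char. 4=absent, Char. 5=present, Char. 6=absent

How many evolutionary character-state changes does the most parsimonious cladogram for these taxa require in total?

Character polarity is set by the outgroup: the derived state is whichever differs from the outgroup's state, so for Char. 1, Char. 2, Char. 5 the derived state is 'absent', and for the remaining characters it is 'present'.
Only J and Z show the derived state 'absent' for Char. 1, supporting them as a clade.
Char. 2: derived state 'absent' in A, G, J, U, and Z only — synapomorphy for {A, G, J, U, Z}.
Char. 3: derived state 'present' in U only — an autapomorphy, so it tells us nothing about relationships among taxa.
Only A, G, and U show the derived state 'present' for Char. 4, supporting them as a clade.
All ingroup taxa share the derived state 'absent' for Char. 5; it defines the ingroup but does not resolve relationships within it.
Only A and U show the derived state 'present' for Char. 6, supporting them as a clade.
Most parsimonious ingroup topology: ((((U,A),G),(Z,J)),X).
Changes per character on this tree: Char. 1: 1; Char. 2: 1; Char. 3: 1; Char. 4: 1; Char. 5: 1; Char. 6: 1.
Total = 6.

6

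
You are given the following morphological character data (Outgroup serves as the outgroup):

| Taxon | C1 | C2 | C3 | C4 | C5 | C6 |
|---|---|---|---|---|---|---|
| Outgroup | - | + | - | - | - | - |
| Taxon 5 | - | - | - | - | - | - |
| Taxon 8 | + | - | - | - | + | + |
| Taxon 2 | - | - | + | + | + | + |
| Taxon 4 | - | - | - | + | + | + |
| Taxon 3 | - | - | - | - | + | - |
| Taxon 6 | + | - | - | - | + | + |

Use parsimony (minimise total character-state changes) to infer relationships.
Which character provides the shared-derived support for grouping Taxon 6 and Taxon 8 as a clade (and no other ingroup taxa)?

Character polarity is set by the outgroup: the derived state is whichever differs from the outgroup's state, so for C2 the derived state is '-', and for the remaining characters it is '+'.
C1 (derived state '+') is shared by Taxon 6 and Taxon 8 — a synapomorphy uniting that clade.
C2 (derived state '-') is shared by all ingroup taxa — unites the whole ingroup.
C3 (derived state '+') is unique to Taxon 2 (autapomorphy; uninformative for grouping).
C4 (derived state '+') is shared by Taxon 2 and Taxon 4 — a synapomorphy uniting that clade.
Only Taxon 2, Taxon 3, Taxon 4, Taxon 6, and Taxon 8 show the derived state '+' for C5, supporting them as a clade.
C6: derived state '+' in Taxon 2, Taxon 4, Taxon 6, and Taxon 8 only — synapomorphy for {Taxon 2, Taxon 4, Taxon 6, Taxon 8}.
Most parsimonious ingroup topology: (Taxon 5,(((Taxon 8,Taxon 6),(Taxon 2,Taxon 4)),Taxon 3)).
The clade {Taxon 6, Taxon 8} is supported by C1: its derived state '+' occurs in exactly those taxa and in no other taxon (including the outgroup).

C1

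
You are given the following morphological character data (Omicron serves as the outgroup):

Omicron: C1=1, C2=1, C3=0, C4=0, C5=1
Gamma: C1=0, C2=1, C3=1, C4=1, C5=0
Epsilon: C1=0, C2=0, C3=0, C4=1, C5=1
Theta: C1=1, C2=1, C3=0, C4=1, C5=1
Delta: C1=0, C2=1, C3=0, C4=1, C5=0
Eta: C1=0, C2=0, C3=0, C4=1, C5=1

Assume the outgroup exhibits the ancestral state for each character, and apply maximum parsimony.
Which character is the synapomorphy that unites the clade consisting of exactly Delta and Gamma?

Character polarity is set by the outgroup: the derived state is whichever differs from the outgroup's state, so for C1, C2, C5 the derived state is '0', and for the remaining characters it is '1'.
C1: derived state '0' in Delta, Epsilon, Eta, and Gamma only — synapomorphy for {Delta, Epsilon, Eta, Gamma}.
C2 (derived state '0') is shared by Epsilon and Eta — a synapomorphy uniting that clade.
C3 (derived state '1') is unique to Gamma (autapomorphy; uninformative for grouping).
C4 (derived state '1') is shared by all ingroup taxa — unites the whole ingroup.
C5: derived state '0' in Delta and Gamma only — synapomorphy for {Delta, Gamma}.
Most parsimonious ingroup topology: (((Delta,Gamma),(Eta,Epsilon)),Theta).
The clade {Delta, Gamma} is supported by C5: its derived state '0' occurs in exactly those taxa and in no other taxon (including the outgroup).

C5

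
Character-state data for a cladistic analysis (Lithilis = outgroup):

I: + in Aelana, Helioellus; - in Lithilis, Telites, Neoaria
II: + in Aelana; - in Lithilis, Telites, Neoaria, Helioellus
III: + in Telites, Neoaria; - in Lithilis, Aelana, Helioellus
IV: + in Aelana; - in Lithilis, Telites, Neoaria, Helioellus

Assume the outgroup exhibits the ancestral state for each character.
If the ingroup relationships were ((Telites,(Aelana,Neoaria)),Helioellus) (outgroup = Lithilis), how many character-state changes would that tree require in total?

6

Map each character onto ((Telites,(Aelana,Neoaria)),Helioellus) (rooted by Lithilis) and count the minimum state changes it requires (Fitch parsimony):
I: 2; II: 1; III: 2; IV: 1.
Total tree length = 6.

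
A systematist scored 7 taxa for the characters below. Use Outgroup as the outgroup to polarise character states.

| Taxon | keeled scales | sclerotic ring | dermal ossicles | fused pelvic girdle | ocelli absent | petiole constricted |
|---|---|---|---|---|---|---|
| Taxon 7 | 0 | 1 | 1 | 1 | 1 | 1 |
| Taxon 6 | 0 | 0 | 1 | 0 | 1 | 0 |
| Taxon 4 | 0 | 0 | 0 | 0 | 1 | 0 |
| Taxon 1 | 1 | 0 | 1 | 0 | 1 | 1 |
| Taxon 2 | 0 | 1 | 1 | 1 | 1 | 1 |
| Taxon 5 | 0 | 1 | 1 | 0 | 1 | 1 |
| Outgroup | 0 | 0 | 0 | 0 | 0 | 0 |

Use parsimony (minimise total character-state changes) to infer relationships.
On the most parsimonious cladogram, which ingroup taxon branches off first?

Taxon 4

The outgroup has state '0' for every character, so '1' is the derived state throughout.
keeled scales: derived state '1' in Taxon 1 only — an autapomorphy, so it tells us nothing about relationships among taxa.
sclerotic ring (derived state '1') is shared by Taxon 2, Taxon 5, and Taxon 7 — a synapomorphy uniting that clade.
dermal ossicles (derived state '1') is shared by Taxon 1, Taxon 2, Taxon 5, Taxon 6, and Taxon 7 — a synapomorphy uniting that clade.
Only Taxon 2 and Taxon 7 show the derived state '1' for fused pelvic girdle, supporting them as a clade.
ocelli absent (derived state '1') is shared by all ingroup taxa — unites the whole ingroup.
Only Taxon 1, Taxon 2, Taxon 5, and Taxon 7 show the derived state '1' for petiole constricted, supporting them as a clade.
Most parsimonious ingroup topology: (((((Taxon 7,Taxon 2),Taxon 5),Taxon 1),Taxon 6),Taxon 4).
Taxon 4 is sister to the clade containing all other ingroup taxa, so it is the earliest-diverging (most basal) ingroup lineage.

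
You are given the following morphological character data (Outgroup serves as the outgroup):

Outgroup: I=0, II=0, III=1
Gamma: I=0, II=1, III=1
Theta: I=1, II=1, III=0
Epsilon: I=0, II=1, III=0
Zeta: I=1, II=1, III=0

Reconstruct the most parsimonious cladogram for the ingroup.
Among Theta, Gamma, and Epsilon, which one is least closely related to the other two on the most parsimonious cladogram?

Gamma

Character polarity is set by the outgroup: the derived state is whichever differs from the outgroup's state, so for III the derived state is '0', and for the remaining characters it is '1'.
I (derived state '1') is shared by Theta and Zeta — a synapomorphy uniting that clade.
All ingroup taxa share the derived state '1' for II; it defines the ingroup but does not resolve relationships within it.
Only Epsilon, Theta, and Zeta show the derived state '0' for III, supporting them as a clade.
Most parsimonious ingroup topology: (Gamma,((Theta,Zeta),Epsilon)).
Theta and Epsilon share a more recent common ancestor with each other than either does with Gamma, so Gamma is the least closely related of the three.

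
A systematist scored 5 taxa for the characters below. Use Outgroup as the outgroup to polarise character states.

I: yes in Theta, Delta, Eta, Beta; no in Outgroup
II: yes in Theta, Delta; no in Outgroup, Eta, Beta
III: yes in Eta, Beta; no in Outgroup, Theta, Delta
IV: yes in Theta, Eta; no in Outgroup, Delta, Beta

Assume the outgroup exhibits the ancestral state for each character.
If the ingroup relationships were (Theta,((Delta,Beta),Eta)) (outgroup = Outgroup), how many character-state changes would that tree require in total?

Map each character onto (Theta,((Delta,Beta),Eta)) (rooted by Outgroup) and count the minimum state changes it requires (Fitch parsimony):
I: 1; II: 2; III: 2; IV: 2.
Total tree length = 7.

7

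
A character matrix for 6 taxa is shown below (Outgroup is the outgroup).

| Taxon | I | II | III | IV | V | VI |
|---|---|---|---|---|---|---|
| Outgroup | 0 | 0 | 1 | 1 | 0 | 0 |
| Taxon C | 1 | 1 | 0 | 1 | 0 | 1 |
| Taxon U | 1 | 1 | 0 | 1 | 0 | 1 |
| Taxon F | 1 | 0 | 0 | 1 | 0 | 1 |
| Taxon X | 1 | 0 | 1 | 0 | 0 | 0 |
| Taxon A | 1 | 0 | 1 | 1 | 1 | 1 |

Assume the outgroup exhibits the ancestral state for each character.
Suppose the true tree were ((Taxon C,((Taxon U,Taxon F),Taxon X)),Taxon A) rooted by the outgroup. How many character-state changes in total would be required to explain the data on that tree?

9

Map each character onto ((Taxon C,((Taxon U,Taxon F),Taxon X)),Taxon A) (rooted by Outgroup) and count the minimum state changes it requires (Fitch parsimony):
I: 1; II: 2; III: 2; IV: 1; V: 1; VI: 2.
Total tree length = 9.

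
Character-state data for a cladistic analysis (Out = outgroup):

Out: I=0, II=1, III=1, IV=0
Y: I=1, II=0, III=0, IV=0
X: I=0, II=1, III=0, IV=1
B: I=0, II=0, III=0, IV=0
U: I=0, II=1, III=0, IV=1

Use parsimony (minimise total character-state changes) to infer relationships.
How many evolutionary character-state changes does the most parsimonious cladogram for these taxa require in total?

4

Character polarity is set by the outgroup: the derived state is whichever differs from the outgroup's state, so for II, III the derived state is '0', and for the remaining characters it is '1'.
I: derived state '1' in Y only — an autapomorphy, so it tells us nothing about relationships among taxa.
II (derived state '0') is shared by B and Y — a synapomorphy uniting that clade.
All ingroup taxa share the derived state '0' for III; it defines the ingroup but does not resolve relationships within it.
IV: derived state '1' in U and X only — synapomorphy for {U, X}.
Most parsimonious ingroup topology: ((Y,B),(X,U)).
Changes per character on this tree: I: 1; II: 1; III: 1; IV: 1.
Total = 4.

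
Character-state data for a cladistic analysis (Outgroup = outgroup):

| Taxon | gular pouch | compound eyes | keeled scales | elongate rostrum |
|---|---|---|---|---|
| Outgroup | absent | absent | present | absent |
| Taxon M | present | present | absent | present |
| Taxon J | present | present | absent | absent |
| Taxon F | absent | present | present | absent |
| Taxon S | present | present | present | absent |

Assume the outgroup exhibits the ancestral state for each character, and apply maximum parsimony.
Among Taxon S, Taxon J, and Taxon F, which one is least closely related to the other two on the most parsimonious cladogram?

Taxon F

Character polarity is set by the outgroup: the derived state is whichever differs from the outgroup's state, so for keeled scales the derived state is 'absent', and for the remaining characters it is 'present'.
Only Taxon J, Taxon M, and Taxon S show the derived state 'present' for gular pouch, supporting them as a clade.
All ingroup taxa share the derived state 'present' for compound eyes; it defines the ingroup but does not resolve relationships within it.
Only Taxon J and Taxon M show the derived state 'absent' for keeled scales, supporting them as a clade.
elongate rostrum: derived state 'present' in Taxon M only — an autapomorphy, so it tells us nothing about relationships among taxa.
Most parsimonious ingroup topology: (((Taxon M,Taxon J),Taxon S),Taxon F).
Taxon J and Taxon S share a more recent common ancestor with each other than either does with Taxon F, so Taxon F is the least closely related of the three.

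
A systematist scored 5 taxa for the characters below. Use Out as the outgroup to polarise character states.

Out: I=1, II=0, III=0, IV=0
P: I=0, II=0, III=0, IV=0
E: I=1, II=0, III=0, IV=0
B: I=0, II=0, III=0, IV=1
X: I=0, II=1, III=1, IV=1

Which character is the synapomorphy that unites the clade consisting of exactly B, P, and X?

I

Character polarity is set by the outgroup: the derived state is whichever differs from the outgroup's state, so for I the derived state is '0', and for the remaining characters it is '1'.
I (derived state '0') is shared by B, P, and X — a synapomorphy uniting that clade.
II (derived state '1') is unique to X (autapomorphy; uninformative for grouping).
III: derived state '1' in X only — an autapomorphy, so it tells us nothing about relationships among taxa.
Only B and X show the derived state '1' for IV, supporting them as a clade.
Most parsimonious ingroup topology: ((P,(B,X)),E).
The clade {B, P, X} is supported by I: its derived state '0' occurs in exactly those taxa and in no other taxon (including the outgroup).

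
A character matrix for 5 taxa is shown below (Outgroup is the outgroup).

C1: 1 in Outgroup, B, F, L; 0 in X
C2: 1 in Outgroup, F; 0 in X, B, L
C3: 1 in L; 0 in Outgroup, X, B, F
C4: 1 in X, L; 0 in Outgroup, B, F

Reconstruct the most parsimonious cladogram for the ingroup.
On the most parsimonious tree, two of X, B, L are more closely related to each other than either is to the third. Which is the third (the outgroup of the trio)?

B

Character polarity is set by the outgroup: the derived state is whichever differs from the outgroup's state, so for C1, C2 the derived state is '0', and for the remaining characters it is '1'.
C1: derived state '0' in X only — an autapomorphy, so it tells us nothing about relationships among taxa.
Only B, L, and X show the derived state '0' for C2, supporting them as a clade.
C3 (derived state '1') is unique to L (autapomorphy; uninformative for grouping).
C4: derived state '1' in L and X only — synapomorphy for {L, X}.
Most parsimonious ingroup topology: (((X,L),B),F).
X and L share a more recent common ancestor with each other than either does with B, so B is the least closely related of the three.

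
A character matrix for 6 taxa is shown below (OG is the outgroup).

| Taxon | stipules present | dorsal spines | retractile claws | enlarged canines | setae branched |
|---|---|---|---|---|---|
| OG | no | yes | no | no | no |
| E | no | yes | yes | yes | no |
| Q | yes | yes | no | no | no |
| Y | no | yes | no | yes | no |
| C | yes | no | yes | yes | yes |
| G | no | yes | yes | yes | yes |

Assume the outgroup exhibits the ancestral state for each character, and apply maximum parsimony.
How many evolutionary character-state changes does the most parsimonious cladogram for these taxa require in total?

Character polarity is set by the outgroup: the derived state is whichever differs from the outgroup's state, so for dorsal spines the derived state is 'no', and for the remaining characters it is 'yes'.
stipules present groups C and Q, which is incompatible with the clades supported by the remaining characters; treating it as convergent (homoplasy) costs fewer steps than any alternative tree.
dorsal spines (derived state 'no') is unique to C (autapomorphy; uninformative for grouping).
Only C, E, and G show the derived state 'yes' for retractile claws, supporting them as a clade.
enlarged canines: derived state 'yes' in C, E, G, and Y only — synapomorphy for {C, E, G, Y}.
setae branched: derived state 'yes' in C and G only — synapomorphy for {C, G}.
Most parsimonious ingroup topology: (((E,(C,G)),Y),Q).
Changes per character on this tree: stipules present: 2; dorsal spines: 1; retractile claws: 1; enlarged canines: 1; setae branched: 1.
Total = 6.

6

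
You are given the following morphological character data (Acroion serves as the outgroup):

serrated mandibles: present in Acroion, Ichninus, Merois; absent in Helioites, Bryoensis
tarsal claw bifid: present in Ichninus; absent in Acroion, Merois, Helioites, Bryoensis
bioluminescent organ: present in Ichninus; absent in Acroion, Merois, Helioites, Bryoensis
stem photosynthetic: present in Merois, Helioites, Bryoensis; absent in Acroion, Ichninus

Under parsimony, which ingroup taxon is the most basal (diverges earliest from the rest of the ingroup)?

Character polarity is set by the outgroup: the derived state is whichever differs from the outgroup's state, so for serrated mandibles the derived state is 'absent', and for the remaining characters it is 'present'.
serrated mandibles (derived state 'absent') is shared by Bryoensis and Helioites — a synapomorphy uniting that clade.
tarsal claw bifid: derived state 'present' in Ichninus only — an autapomorphy, so it tells us nothing about relationships among taxa.
bioluminescent organ (derived state 'present') is unique to Ichninus (autapomorphy; uninformative for grouping).
stem photosynthetic: derived state 'present' in Bryoensis, Helioites, and Merois only — synapomorphy for {Bryoensis, Helioites, Merois}.
Most parsimonious ingroup topology: (Ichninus,(Merois,(Helioites,Bryoensis))).
Ichninus is sister to the clade containing all other ingroup taxa, so it is the earliest-diverging (most basal) ingroup lineage.

Ichninus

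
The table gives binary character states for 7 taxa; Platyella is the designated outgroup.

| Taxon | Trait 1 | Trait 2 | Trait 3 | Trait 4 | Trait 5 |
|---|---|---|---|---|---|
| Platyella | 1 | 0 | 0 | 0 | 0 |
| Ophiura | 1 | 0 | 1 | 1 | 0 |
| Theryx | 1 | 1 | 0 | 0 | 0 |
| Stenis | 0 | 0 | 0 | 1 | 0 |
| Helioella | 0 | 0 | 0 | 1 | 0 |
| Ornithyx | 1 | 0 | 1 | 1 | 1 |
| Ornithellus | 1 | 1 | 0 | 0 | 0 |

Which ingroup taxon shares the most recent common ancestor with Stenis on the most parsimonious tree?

Character polarity is set by the outgroup: the derived state is whichever differs from the outgroup's state, so for Trait 1 the derived state is '0', and for the remaining characters it is '1'.
Only Helioella and Stenis show the derived state '0' for Trait 1, supporting them as a clade.
Trait 2: derived state '1' in Ornithellus and Theryx only — synapomorphy for {Ornithellus, Theryx}.
Trait 3 (derived state '1') is shared by Ophiura and Ornithyx — a synapomorphy uniting that clade.
Trait 4 (derived state '1') is shared by Helioella, Ophiura, Ornithyx, and Stenis — a synapomorphy uniting that clade.
Trait 5: derived state '1' in Ornithyx only — an autapomorphy, so it tells us nothing about relationships among taxa.
Most parsimonious ingroup topology: (((Ophiura,Ornithyx),(Stenis,Helioella)),(Theryx,Ornithellus)).
Stenis and Helioella form a cherry on this tree, so they are sister taxa.

Helioella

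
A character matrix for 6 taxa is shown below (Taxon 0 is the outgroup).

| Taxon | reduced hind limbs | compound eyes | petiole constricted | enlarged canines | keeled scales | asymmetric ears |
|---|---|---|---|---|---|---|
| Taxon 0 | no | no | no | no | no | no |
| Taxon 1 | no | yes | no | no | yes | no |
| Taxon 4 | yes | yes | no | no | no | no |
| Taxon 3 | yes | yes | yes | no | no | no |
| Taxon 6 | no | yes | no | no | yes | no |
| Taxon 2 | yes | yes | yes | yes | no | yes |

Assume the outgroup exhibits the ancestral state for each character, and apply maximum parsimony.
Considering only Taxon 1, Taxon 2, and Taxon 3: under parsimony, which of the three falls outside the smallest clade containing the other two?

Taxon 1

The outgroup has state 'no' for every character, so 'yes' is the derived state throughout.
reduced hind limbs (derived state 'yes') is shared by Taxon 2, Taxon 3, and Taxon 4 — a synapomorphy uniting that clade.
compound eyes (derived state 'yes') is shared by all ingroup taxa — unites the whole ingroup.
Only Taxon 2 and Taxon 3 show the derived state 'yes' for petiole constricted, supporting them as a clade.
enlarged canines (derived state 'yes') is unique to Taxon 2 (autapomorphy; uninformative for grouping).
keeled scales: derived state 'yes' in Taxon 1 and Taxon 6 only — synapomorphy for {Taxon 1, Taxon 6}.
asymmetric ears (derived state 'yes') is unique to Taxon 2 (autapomorphy; uninformative for grouping).
Most parsimonious ingroup topology: ((Taxon 1,Taxon 6),(Taxon 4,(Taxon 3,Taxon 2))).
Taxon 3 and Taxon 2 share a more recent common ancestor with each other than either does with Taxon 1, so Taxon 1 is the least closely related of the three.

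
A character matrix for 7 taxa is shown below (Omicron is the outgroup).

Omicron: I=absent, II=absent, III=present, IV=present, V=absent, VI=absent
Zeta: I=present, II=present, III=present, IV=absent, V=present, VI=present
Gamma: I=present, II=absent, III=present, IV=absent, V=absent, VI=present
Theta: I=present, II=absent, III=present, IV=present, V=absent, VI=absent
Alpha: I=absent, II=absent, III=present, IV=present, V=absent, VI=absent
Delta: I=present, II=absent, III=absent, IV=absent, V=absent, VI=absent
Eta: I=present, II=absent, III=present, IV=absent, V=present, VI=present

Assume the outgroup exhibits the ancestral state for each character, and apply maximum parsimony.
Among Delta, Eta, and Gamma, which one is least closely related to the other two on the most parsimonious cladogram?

Character polarity is set by the outgroup: the derived state is whichever differs from the outgroup's state, so for III, IV the derived state is 'absent', and for the remaining characters it is 'present'.
I (derived state 'present') is shared by Delta, Eta, Gamma, Theta, and Zeta — a synapomorphy uniting that clade.
II (derived state 'present') is unique to Zeta (autapomorphy; uninformative for grouping).
III: derived state 'absent' in Delta only — an autapomorphy, so it tells us nothing about relationships among taxa.
Only Delta, Eta, Gamma, and Zeta show the derived state 'absent' for IV, supporting them as a clade.
V (derived state 'present') is shared by Eta and Zeta — a synapomorphy uniting that clade.
Only Eta, Gamma, and Zeta show the derived state 'present' for VI, supporting them as a clade.
Most parsimonious ingroup topology: (((((Zeta,Eta),Gamma),Delta),Theta),Alpha).
Eta and Gamma share a more recent common ancestor with each other than either does with Delta, so Delta is the least closely related of the three.

Delta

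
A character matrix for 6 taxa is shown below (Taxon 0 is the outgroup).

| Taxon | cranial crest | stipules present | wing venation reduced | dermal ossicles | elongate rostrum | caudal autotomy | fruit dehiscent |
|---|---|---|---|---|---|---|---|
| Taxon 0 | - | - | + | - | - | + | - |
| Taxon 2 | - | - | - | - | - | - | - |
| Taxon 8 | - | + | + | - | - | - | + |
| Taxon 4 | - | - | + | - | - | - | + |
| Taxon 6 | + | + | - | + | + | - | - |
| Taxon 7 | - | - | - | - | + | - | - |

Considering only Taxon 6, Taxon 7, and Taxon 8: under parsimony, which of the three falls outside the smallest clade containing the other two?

Character polarity is set by the outgroup: the derived state is whichever differs from the outgroup's state, so for wing venation reduced, caudal autotomy the derived state is '-', and for the remaining characters it is '+'.
cranial crest (derived state '+') is unique to Taxon 6 (autapomorphy; uninformative for grouping).
stipules present groups Taxon 6 and Taxon 8, which is incompatible with the clades supported by the remaining characters; treating it as convergent (homoplasy) costs fewer steps than any alternative tree.
wing venation reduced (derived state '-') is shared by Taxon 2, Taxon 6, and Taxon 7 — a synapomorphy uniting that clade.
dermal ossicles: derived state '+' in Taxon 6 only — an autapomorphy, so it tells us nothing about relationships among taxa.
elongate rostrum: derived state '+' in Taxon 6 and Taxon 7 only — synapomorphy for {Taxon 6, Taxon 7}.
All ingroup taxa share the derived state '-' for caudal autotomy; it defines the ingroup but does not resolve relationships within it.
fruit dehiscent (derived state '+') is shared by Taxon 4 and Taxon 8 — a synapomorphy uniting that clade.
Most parsimonious ingroup topology: ((Taxon 2,(Taxon 6,Taxon 7)),(Taxon 8,Taxon 4)).
Taxon 6 and Taxon 7 share a more recent common ancestor with each other than either does with Taxon 8, so Taxon 8 is the least closely related of the three.

Taxon 8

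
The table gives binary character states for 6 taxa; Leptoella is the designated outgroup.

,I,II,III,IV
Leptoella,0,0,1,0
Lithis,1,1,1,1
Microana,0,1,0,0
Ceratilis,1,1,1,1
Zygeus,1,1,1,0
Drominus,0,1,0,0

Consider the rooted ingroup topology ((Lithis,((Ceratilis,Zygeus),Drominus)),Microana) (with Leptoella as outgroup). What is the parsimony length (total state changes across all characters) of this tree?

Map each character onto ((Lithis,((Ceratilis,Zygeus),Drominus)),Microana) (rooted by Leptoella) and count the minimum state changes it requires (Fitch parsimony):
I: 2; II: 1; III: 2; IV: 2.
Total tree length = 7.

7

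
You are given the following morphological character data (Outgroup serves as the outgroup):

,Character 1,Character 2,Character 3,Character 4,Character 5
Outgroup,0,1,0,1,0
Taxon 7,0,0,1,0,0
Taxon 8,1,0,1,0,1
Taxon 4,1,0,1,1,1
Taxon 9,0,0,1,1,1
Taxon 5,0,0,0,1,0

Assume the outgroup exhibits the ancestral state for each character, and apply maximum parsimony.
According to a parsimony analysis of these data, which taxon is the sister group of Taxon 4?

Character polarity is set by the outgroup: the derived state is whichever differs from the outgroup's state, so for Character 2, Character 4 the derived state is '0', and for the remaining characters it is '1'.
Character 1 (derived state '1') is shared by Taxon 4 and Taxon 8 — a synapomorphy uniting that clade.
Character 2 (derived state '0') is shared by all ingroup taxa — unites the whole ingroup.
Character 3: derived state '1' in Taxon 4, Taxon 7, Taxon 8, and Taxon 9 only — synapomorphy for {Taxon 4, Taxon 7, Taxon 8, Taxon 9}.
Character 4 groups Taxon 7 and Taxon 8, which is incompatible with the clades supported by the remaining characters; treating it as convergent (homoplasy) costs fewer steps than any alternative tree.
Character 5: derived state '1' in Taxon 4, Taxon 8, and Taxon 9 only — synapomorphy for {Taxon 4, Taxon 8, Taxon 9}.
Most parsimonious ingroup topology: ((Taxon 7,((Taxon 8,Taxon 4),Taxon 9)),Taxon 5).
Taxon 4 and Taxon 8 form a cherry on this tree, so they are sister taxa.

Taxon 8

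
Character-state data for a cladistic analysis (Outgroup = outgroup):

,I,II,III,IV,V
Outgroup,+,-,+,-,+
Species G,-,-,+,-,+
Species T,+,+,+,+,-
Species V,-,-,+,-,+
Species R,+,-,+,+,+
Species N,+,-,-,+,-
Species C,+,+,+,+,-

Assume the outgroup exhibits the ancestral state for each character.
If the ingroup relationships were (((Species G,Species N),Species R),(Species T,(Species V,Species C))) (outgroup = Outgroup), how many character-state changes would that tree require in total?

Map each character onto (((Species G,Species N),Species R),(Species T,(Species V,Species C))) (rooted by Outgroup) and count the minimum state changes it requires (Fitch parsimony):
I: 2; II: 2; III: 1; IV: 3; V: 3.
Total tree length = 11.

11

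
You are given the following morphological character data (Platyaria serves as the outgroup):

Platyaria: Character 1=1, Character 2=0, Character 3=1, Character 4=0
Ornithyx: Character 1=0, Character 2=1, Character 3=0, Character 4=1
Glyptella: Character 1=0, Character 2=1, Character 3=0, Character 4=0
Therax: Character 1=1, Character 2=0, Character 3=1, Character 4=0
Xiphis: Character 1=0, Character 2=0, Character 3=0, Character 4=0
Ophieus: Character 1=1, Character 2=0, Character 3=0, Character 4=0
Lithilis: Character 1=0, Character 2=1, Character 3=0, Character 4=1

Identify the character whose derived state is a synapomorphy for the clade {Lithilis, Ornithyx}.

Character 4

Character polarity is set by the outgroup: the derived state is whichever differs from the outgroup's state, so for Character 1, Character 3 the derived state is '0', and for the remaining characters it is '1'.
Character 1 (derived state '0') is shared by Glyptella, Lithilis, Ornithyx, and Xiphis — a synapomorphy uniting that clade.
Character 2: derived state '1' in Glyptella, Lithilis, and Ornithyx only — synapomorphy for {Glyptella, Lithilis, Ornithyx}.
Character 3 (derived state '0') is shared by Glyptella, Lithilis, Ophieus, Ornithyx, and Xiphis — a synapomorphy uniting that clade.
Only Lithilis and Ornithyx show the derived state '1' for Character 4, supporting them as a clade.
Most parsimonious ingroup topology: (((((Ornithyx,Lithilis),Glyptella),Xiphis),Ophieus),Therax).
The clade {Lithilis, Ornithyx} is supported by Character 4: its derived state '1' occurs in exactly those taxa and in no other taxon (including the outgroup).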